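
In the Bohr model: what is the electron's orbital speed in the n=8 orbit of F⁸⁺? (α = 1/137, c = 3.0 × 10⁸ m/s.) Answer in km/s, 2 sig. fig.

v_n = Zαc/n = 9 × 0.0073 × 3.0 × 10⁸ / 8
    = 2500 km/s

2500 km/s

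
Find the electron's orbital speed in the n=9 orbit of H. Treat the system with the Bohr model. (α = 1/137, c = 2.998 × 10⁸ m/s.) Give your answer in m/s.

2.431 × 10⁵ m/s

v_n = Zαc/n = 1 × 0.007299 × 2.998 × 10⁸ / 9
    = 2.431 × 10⁵ m/s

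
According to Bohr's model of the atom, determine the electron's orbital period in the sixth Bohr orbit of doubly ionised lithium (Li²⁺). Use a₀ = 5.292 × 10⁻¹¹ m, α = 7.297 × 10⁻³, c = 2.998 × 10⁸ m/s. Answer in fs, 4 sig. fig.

r = n²a₀/Z = 6²·5.292 × 10⁻¹¹/3 = 6.350 × 10⁻¹⁰ m
v = Zαc/n = 3·0.007297·2.998 × 10⁸/6 = 1.094 × 10⁶ m/s
T = 2πr/v = 3.648 × 10⁻¹⁵ s = 3.648 fs

3.648 fs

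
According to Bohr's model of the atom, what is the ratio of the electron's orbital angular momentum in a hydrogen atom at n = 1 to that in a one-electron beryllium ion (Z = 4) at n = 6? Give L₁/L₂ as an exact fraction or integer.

L = nℏ is independent of Z.
L₁/L₂ = n₁/n₂ = 1/6 = 1/6

1/6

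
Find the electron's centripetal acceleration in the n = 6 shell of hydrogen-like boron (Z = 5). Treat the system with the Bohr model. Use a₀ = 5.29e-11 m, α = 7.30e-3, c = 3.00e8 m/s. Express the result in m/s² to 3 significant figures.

r = n²a₀/Z = 3.81e-10 m, v = Zαc/n = 1.82e6 m/s
a = v²/r = (1.82e6)² / 3.81e-10 = 8.74e21 m/s²

8.74e21 m/s²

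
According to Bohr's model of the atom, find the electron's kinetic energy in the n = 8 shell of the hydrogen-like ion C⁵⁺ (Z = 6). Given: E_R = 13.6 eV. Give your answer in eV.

7.65 eV

For a Coulomb orbit the virial theorem gives K = −E_n.
E_n = −E_R·Z²/n², so K = E_R·Z²/n² = 13.6 × 6²/8² = 7.65 eV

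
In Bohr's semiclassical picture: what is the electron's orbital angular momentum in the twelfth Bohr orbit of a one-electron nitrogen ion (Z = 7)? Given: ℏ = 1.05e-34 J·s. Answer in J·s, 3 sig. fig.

1.26e-33 J·s

L_n = nℏ = 12 × 1.05e-34 = 1.26e-33 J·s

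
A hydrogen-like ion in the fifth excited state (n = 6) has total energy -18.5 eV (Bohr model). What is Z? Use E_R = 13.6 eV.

7

E_n = −E_R Z²/n² ⇒ Z² = −E_n n²/E_R = 18.5 × 6² / 13.6 ≈ 48.97
Z = 7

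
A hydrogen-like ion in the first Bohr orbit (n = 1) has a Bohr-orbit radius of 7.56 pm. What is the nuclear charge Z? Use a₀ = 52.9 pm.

r_n = n²a₀/Z ⇒ Z = n²a₀/r = 1² × 52.9 / 7.56 ≈ 7.00
Z = 7

7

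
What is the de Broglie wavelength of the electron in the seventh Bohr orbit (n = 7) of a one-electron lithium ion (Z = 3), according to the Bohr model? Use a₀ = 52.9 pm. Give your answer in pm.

776 pm

The Bohr quantisation condition is nλ = 2πr_n.
r_n = n²a₀/Z = 864 pm
λ = 2πr_n/n = 2π·864/7 = 776 pm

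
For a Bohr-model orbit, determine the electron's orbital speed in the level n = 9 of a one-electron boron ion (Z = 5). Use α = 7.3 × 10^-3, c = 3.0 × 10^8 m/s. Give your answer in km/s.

1200 km/s

v_n = Zαc/n = 5 × 0.0073 × 3.0 × 10^8 / 9
    = 1200 km/s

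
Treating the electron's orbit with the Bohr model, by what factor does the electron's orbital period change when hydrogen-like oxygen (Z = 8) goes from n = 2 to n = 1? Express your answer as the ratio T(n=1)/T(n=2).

1/8

T ∝ Z^-2 · n^3; with Z fixed, T ∝ n^3.
T(n=1)/T(n=2) = (1/2)^3 = 1/8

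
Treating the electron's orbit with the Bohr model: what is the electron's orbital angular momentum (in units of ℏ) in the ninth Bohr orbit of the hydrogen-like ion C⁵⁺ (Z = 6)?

L_n = nℏ, so L/ℏ = n = 9.

9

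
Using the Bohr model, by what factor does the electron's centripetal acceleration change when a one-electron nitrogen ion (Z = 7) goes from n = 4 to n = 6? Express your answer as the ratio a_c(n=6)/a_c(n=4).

a_c ∝ Z^3 · n^-4; with Z fixed, a_c ∝ n^-4.
a_c(n=6)/a_c(n=4) = (6/4)^-4 = 16/81

16/81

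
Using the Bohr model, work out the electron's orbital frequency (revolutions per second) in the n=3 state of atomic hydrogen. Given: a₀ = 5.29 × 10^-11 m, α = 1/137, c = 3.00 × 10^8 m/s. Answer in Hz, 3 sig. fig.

2.44 × 10^14 Hz

r = n²a₀/Z = 4.76 × 10^-10 m, v = Zαc/n = 7.30 × 10^5 m/s
f = v/(2πr) = 2.44 × 10^14 Hz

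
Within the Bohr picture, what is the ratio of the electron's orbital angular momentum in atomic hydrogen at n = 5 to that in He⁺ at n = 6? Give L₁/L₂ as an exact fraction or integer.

5/6

L = nℏ is independent of Z.
L₁/L₂ = n₁/n₂ = 5/6 = 5/6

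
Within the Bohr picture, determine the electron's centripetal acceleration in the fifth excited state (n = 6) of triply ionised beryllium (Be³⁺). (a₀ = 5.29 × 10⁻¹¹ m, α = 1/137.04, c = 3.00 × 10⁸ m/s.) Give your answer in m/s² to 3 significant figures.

r = n²a₀/Z = 4.76 × 10⁻¹⁰ m, v = Zαc/n = 1.46 × 10⁶ m/s
a = v²/r = (1.46 × 10⁶)² / 4.76 × 10⁻¹⁰ = 4.47 × 10²¹ m/s²

4.47 × 10²¹ m/s²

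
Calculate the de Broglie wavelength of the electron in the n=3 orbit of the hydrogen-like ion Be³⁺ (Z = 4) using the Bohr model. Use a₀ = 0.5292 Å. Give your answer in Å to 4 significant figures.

2.494 Å

The Bohr quantisation condition is nλ = 2πr_n.
r_n = n²a₀/Z = 1.191 Å
λ = 2πr_n/n = 2π·1.191/3 = 2.494 Å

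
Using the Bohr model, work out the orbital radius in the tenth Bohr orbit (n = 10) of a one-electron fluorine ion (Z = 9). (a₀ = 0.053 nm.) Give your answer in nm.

0.59 nm

r_n = n²a₀/Z = 10² × 0.053 / 9
    = 100 × 0.053 / 9 = 0.59 nm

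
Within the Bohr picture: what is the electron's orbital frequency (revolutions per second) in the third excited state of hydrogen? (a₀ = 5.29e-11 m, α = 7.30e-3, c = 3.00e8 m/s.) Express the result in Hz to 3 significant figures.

r = n²a₀/Z = 8.46e-10 m, v = Zαc/n = 5.47e5 m/s
f = v/(2πr) = 1.03e14 Hz

1.03e14 Hz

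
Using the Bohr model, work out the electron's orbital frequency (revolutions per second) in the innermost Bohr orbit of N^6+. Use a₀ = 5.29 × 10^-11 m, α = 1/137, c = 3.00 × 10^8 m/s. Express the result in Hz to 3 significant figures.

3.23 × 10^17 Hz

r = n²a₀/Z = 7.56 × 10^-12 m, v = Zαc/n = 1.53 × 10^7 m/s
f = v/(2πr) = 3.23 × 10^17 Hz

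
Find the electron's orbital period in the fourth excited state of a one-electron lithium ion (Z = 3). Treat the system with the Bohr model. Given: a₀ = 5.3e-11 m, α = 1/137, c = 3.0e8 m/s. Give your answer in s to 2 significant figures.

2.1e-15 s

r = n²a₀/Z = 5²·5.3e-11/3 = 4.4e-10 m
v = Zαc/n = 3·0.0073·3.0e8/5 = 1.3e6 m/s
T = 2πr/v = 2.1e-15 s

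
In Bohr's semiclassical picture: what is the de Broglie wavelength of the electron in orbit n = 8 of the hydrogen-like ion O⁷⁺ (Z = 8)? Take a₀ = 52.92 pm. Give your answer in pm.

332.5 pm

The Bohr quantisation condition is nλ = 2πr_n.
r_n = n²a₀/Z = 423.4 pm
λ = 2πr_n/n = 2π·423.4/8 = 332.5 pm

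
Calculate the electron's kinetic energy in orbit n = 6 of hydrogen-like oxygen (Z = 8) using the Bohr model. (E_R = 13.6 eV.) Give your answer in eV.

24.2 eV

For a Coulomb orbit the virial theorem gives K = −E_n.
E_n = −E_R·Z²/n², so K = E_R·Z²/n² = 13.6 × 8²/6² = 24.2 eV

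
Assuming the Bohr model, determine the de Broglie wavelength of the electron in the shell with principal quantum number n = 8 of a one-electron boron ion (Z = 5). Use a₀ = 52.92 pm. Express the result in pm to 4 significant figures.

The Bohr quantisation condition is nλ = 2πr_n.
r_n = n²a₀/Z = 677.4 pm
λ = 2πr_n/n = 2π·677.4/8 = 532.0 pm

532.0 pm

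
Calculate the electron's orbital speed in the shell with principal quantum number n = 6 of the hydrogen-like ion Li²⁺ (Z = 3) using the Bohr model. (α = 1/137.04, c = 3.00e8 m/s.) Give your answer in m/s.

1.09e6 m/s

v_n = Zαc/n = 3 × 0.00730 × 3.00e8 / 6
    = 1.09e6 m/s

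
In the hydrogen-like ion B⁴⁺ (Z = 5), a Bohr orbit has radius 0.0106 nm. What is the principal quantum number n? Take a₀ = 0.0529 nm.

1

r_n = n²a₀/Z ⇒ n² = rZ/a₀ = 0.0106 × 5 / 0.0529 ≈ 1.00
n = 1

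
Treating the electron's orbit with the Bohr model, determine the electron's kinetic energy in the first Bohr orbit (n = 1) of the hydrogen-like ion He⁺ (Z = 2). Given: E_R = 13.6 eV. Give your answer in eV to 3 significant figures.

54.4 eV

For a Coulomb orbit the virial theorem gives K = −E_n.
E_n = −E_R·Z²/n², so K = E_R·Z²/n² = 13.6 × 2²/1² = 54.4 eV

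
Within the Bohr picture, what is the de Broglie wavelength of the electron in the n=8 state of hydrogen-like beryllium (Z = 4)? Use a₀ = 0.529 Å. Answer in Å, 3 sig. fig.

The Bohr quantisation condition is nλ = 2πr_n.
r_n = n²a₀/Z = 8.46 Å
λ = 2πr_n/n = 2π·8.46/8 = 6.65 Å

6.65 Å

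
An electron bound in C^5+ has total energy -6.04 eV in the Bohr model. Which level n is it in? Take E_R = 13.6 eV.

E_n = −E_R Z²/n² ⇒ n² = E_R Z²/(−E_n) = 13.6 × 6² / 6.04 ≈ 81.06
n = 9

9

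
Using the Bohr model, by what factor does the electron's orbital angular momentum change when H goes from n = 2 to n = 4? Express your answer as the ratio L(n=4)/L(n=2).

L = nℏ depends only on n, so L ∝ n.
L(n=4)/L(n=2) = (4/2)^1 = 2

2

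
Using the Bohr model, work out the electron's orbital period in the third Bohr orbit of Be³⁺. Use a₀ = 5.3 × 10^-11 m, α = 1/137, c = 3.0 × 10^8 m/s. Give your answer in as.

r = n²a₀/Z = 3²·5.3 × 10^-11/4 = 1.2 × 10^-10 m
v = Zαc/n = 4·0.0073·3.0 × 10^8/3 = 2.9 × 10^6 m/s
T = 2πr/v = 2.6 × 10^-16 s = 260 as

260 as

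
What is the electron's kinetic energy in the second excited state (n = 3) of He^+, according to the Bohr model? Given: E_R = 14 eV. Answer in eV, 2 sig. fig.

For a Coulomb orbit the virial theorem gives K = −E_n.
E_n = −E_R·Z²/n², so K = E_R·Z²/n² = 14 × 2²/3² = 6.2 eV

6.2 eV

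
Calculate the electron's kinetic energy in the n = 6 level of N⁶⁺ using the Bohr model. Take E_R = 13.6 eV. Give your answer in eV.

18.5 eV

For a Coulomb orbit the virial theorem gives K = −E_n.
E_n = −E_R·Z²/n², so K = E_R·Z²/n² = 13.6 × 7²/6² = 18.5 eV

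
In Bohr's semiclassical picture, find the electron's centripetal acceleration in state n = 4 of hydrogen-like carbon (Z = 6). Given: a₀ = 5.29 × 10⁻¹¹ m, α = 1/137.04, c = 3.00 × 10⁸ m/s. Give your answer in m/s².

7.64 × 10²² m/s²

r = n²a₀/Z = 1.41 × 10⁻¹⁰ m, v = Zαc/n = 3.28 × 10⁶ m/s
a = v²/r = (3.28 × 10⁶)² / 1.41 × 10⁻¹⁰ = 7.64 × 10²² m/s²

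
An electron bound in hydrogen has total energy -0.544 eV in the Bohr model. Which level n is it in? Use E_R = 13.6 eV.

5

E_n = −E_R Z²/n² ⇒ n² = E_R Z²/(−E_n) = 13.6 × 1² / 0.544 ≈ 25.00
n = 5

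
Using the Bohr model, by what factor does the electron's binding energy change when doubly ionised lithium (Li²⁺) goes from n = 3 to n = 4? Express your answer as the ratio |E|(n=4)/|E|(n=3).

|E| ∝ Z^2 · n^-2; with Z fixed, |E| ∝ n^-2.
|E|(n=4)/|E|(n=3) = (4/3)^-2 = 9/16

9/16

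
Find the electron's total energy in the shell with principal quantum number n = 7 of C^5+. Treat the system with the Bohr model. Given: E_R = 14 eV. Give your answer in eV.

-10 eV

E_n = −E_R·Z²/n² = −14 × 6²/7² = -10 eV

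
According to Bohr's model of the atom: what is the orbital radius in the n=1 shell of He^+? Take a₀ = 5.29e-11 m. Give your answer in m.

2.65e-11 m

r_n = n²a₀/Z = 1² × 5.29e-11 / 2
    = 1 × 5.29e-11 / 2 = 2.65e-11 m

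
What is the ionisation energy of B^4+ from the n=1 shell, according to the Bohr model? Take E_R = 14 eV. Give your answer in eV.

350 eV

E_n = −E_R·Z²/n² = −14 × 5²/1² eV = -350 eV
Ionisation energy = −E_n = 350 eV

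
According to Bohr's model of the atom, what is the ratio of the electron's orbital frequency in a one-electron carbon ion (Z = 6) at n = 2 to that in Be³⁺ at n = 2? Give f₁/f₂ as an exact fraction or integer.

f ∝ Z^2 · n^-3
f₁/f₂ = (6/4)^2 · (2/2)^-3 = 9/4

9/4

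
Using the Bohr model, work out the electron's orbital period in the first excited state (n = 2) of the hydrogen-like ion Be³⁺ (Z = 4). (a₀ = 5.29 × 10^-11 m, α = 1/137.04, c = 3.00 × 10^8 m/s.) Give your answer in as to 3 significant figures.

75.9 as

r = n²a₀/Z = 2²·5.29 × 10^-11/4 = 5.29 × 10^-11 m
v = Zαc/n = 4·0.00730·3.00 × 10^8/2 = 4.38 × 10^6 m/s
T = 2πr/v = 7.59 × 10^-17 s = 75.9 as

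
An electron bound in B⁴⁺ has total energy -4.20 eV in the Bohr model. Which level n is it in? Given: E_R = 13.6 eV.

E_n = −E_R Z²/n² ⇒ n² = E_R Z²/(−E_n) = 13.6 × 5² / 4.20 ≈ 80.95
n = 9

9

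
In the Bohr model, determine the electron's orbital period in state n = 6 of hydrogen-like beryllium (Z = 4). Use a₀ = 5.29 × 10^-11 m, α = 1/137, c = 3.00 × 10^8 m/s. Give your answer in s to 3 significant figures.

2.05 × 10^-15 s

r = n²a₀/Z = 6²·5.29 × 10^-11/4 = 4.76 × 10^-10 m
v = Zαc/n = 4·0.00730·3.00 × 10^8/6 = 1.46 × 10^6 m/s
T = 2πr/v = 2.05 × 10^-15 s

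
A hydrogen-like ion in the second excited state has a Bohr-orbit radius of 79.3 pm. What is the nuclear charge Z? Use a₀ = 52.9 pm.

r_n = n²a₀/Z ⇒ Z = n²a₀/r = 3² × 52.9 / 79.3 ≈ 6.00
Z = 6

6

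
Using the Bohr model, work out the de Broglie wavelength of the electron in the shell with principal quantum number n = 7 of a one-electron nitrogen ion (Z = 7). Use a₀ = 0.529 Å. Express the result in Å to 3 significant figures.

3.32 Å

The Bohr quantisation condition is nλ = 2πr_n.
r_n = n²a₀/Z = 3.70 Å
λ = 2πr_n/n = 2π·3.70/7 = 3.32 Å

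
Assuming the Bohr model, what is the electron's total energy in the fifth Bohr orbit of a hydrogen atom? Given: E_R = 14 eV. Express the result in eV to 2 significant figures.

E_n = −E_R·Z²/n² = −14 × 1²/5² = -0.56 eV

-0.56 eV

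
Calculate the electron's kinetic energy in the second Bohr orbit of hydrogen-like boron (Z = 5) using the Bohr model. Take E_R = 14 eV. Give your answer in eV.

For a Coulomb orbit the virial theorem gives K = −E_n.
E_n = −E_R·Z²/n², so K = E_R·Z²/n² = 14 × 5²/2² = 88 eV

88 eV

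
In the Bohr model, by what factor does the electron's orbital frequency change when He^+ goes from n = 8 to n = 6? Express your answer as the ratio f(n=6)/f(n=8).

64/27

f ∝ Z^2 · n^-3; with Z fixed, f ∝ n^-3.
f(n=6)/f(n=8) = (6/8)^-3 = 64/27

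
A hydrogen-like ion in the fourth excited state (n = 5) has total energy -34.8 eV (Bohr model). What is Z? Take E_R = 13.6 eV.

E_n = −E_R Z²/n² ⇒ Z² = −E_n n²/E_R = 34.8 × 5² / 13.6 ≈ 63.97
Z = 8

8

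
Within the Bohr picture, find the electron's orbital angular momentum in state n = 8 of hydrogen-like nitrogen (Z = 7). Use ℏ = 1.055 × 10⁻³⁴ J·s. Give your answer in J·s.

8.440 × 10⁻³⁴ J·s

L_n = nℏ = 8 × 1.055 × 10⁻³⁴ = 8.440 × 10⁻³⁴ J·s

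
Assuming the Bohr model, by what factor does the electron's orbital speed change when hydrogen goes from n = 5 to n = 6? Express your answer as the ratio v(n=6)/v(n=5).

5/6

v ∝ Z^1 · n^-1; with Z fixed, v ∝ n^-1.
v(n=6)/v(n=5) = (6/5)^-1 = 5/6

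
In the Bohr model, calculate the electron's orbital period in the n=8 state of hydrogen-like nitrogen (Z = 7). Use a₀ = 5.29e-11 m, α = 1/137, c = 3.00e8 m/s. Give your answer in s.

r = n²a₀/Z = 8²·5.29e-11/7 = 4.84e-10 m
v = Zαc/n = 7·0.00730·3.00e8/8 = 1.92e6 m/s
T = 2πr/v = 1.59e-15 s

1.59e-15 s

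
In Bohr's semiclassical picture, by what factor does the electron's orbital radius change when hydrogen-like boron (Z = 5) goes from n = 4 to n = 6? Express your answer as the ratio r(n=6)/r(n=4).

9/4

r ∝ Z^-1 · n^2; with Z fixed, r ∝ n^2.
r(n=6)/r(n=4) = (6/4)^2 = 9/4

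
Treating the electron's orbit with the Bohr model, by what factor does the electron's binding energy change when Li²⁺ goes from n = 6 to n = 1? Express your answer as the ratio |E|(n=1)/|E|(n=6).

36

|E| ∝ Z^2 · n^-2; with Z fixed, |E| ∝ n^-2.
|E|(n=1)/|E|(n=6) = (1/6)^-2 = 36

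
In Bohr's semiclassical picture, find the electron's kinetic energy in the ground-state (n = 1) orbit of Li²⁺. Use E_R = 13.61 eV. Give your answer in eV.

122.5 eV

For a Coulomb orbit the virial theorem gives K = −E_n.
E_n = −E_R·Z²/n², so K = E_R·Z²/n² = 13.61 × 3²/1² = 122.5 eV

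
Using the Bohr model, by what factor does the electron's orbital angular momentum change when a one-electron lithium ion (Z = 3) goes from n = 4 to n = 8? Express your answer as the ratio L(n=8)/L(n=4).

L = nℏ depends only on n, so L ∝ n.
L(n=8)/L(n=4) = (8/4)^1 = 2

2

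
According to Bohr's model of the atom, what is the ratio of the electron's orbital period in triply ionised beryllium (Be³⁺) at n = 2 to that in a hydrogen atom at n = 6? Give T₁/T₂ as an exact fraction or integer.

T ∝ Z^-2 · n^3
T₁/T₂ = (4/1)^-2 · (2/6)^3 = 1/432

1/432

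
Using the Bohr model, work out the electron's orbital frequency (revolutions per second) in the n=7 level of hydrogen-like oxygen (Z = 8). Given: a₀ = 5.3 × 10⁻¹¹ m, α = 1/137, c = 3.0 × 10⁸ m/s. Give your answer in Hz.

r = n²a₀/Z = 3.2 × 10⁻¹⁰ m, v = Zαc/n = 2.5 × 10⁶ m/s
f = v/(2πr) = 1.2 × 10¹⁵ Hz

1.2 × 10¹⁵ Hz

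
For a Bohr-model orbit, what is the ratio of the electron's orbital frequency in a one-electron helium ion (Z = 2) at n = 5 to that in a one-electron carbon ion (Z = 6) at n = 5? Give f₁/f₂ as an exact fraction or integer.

1/9

f ∝ Z^2 · n^-3
f₁/f₂ = (2/6)^2 · (5/5)^-3 = 1/9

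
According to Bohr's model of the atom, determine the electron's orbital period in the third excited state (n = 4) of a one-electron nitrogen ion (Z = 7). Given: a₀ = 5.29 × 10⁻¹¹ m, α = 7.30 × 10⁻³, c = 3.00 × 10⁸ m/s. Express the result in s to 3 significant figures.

1.98 × 10⁻¹⁶ s

r = n²a₀/Z = 4²·5.29 × 10⁻¹¹/7 = 1.21 × 10⁻¹⁰ m
v = Zαc/n = 7·0.00730·3.00 × 10⁸/4 = 3.83 × 10⁶ m/s
T = 2πr/v = 1.98 × 10⁻¹⁶ s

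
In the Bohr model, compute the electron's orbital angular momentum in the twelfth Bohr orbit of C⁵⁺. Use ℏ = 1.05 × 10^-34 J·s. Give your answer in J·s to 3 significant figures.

L_n = nℏ = 12 × 1.05 × 10^-34 = 1.26 × 10^-33 J·s

1.26 × 10^-33 J·s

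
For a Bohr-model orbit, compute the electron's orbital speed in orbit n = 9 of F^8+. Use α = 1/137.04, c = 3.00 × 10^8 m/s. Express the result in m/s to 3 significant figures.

v_n = Zαc/n = 9 × 0.00730 × 3.00 × 10^8 / 9
    = 2.19 × 10^6 m/s

2.19 × 10^6 m/s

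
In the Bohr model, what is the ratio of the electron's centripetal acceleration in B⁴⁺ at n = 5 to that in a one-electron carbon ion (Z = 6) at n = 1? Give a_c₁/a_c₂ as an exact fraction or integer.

1/1080

a_c ∝ Z^3 · n^-4
a_c₁/a_c₂ = (5/6)^3 · (5/1)^-4 = 1/1080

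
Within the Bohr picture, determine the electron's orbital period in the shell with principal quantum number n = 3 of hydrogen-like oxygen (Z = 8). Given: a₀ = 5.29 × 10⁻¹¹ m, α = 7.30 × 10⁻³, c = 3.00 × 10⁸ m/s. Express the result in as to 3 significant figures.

r = n²a₀/Z = 3²·5.29 × 10⁻¹¹/8 = 5.95 × 10⁻¹¹ m
v = Zαc/n = 8·0.00730·3.00 × 10⁸/3 = 5.84 × 10⁶ m/s
T = 2πr/v = 6.40 × 10⁻¹⁷ s = 64.0 as

64.0 as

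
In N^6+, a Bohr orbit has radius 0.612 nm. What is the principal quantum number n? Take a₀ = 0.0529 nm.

9

r_n = n²a₀/Z ⇒ n² = rZ/a₀ = 0.612 × 7 / 0.0529 ≈ 80.98
n = 9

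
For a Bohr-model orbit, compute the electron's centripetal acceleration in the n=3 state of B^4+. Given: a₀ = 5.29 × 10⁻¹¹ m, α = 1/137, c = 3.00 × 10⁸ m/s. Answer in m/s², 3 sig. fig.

1.40 × 10²³ m/s²

r = n²a₀/Z = 9.52 × 10⁻¹¹ m, v = Zαc/n = 3.65 × 10⁶ m/s
a = v²/r = (3.65 × 10⁶)² / 9.52 × 10⁻¹¹ = 1.40 × 10²³ m/s²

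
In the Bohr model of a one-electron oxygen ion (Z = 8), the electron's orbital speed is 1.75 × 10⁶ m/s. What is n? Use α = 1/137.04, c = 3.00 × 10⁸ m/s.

10

v_n = Zαc/n ⇒ n = Zαc/v = 8 × 0.00730 × 3.00 × 10⁸ / 1.75 × 10⁶ ≈ 10.01
n = 10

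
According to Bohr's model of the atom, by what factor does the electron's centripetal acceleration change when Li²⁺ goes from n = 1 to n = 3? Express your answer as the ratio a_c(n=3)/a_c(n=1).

1/81

a_c ∝ Z^3 · n^-4; with Z fixed, a_c ∝ n^-4.
a_c(n=3)/a_c(n=1) = (3/1)^-4 = 1/81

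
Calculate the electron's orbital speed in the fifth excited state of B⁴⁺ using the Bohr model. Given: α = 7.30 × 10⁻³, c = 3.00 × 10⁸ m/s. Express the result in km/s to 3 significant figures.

1820 km/s

v_n = Zαc/n = 5 × 0.00730 × 3.00 × 10⁸ / 6
    = 1820 km/s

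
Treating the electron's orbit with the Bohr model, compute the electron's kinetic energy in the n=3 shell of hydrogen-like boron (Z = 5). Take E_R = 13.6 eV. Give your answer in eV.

For a Coulomb orbit the virial theorem gives K = −E_n.
E_n = −E_R·Z²/n², so K = E_R·Z²/n² = 13.6 × 5²/3² = 37.8 eV

37.8 eV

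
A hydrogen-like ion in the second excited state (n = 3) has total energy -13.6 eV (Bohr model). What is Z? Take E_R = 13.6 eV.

E_n = −E_R Z²/n² ⇒ Z² = −E_n n²/E_R = 13.6 × 3² / 13.6 ≈ 9.00
Z = 3

3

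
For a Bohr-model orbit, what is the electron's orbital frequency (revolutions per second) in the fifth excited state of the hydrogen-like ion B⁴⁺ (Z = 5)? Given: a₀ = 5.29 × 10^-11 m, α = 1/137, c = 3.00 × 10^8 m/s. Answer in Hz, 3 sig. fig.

r = n²a₀/Z = 3.81 × 10^-10 m, v = Zαc/n = 1.82 × 10^6 m/s
f = v/(2πr) = 7.63 × 10^14 Hz

7.63 × 10^14 Hz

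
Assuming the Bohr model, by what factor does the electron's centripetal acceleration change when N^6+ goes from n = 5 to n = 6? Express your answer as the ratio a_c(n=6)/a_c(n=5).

a_c ∝ Z^3 · n^-4; with Z fixed, a_c ∝ n^-4.
a_c(n=6)/a_c(n=5) = (6/5)^-4 = 625/1296

625/1296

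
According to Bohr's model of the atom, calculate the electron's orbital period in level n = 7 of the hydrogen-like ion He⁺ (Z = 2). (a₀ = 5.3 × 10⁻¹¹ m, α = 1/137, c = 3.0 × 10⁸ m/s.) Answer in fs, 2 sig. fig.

13 fs

r = n²a₀/Z = 7²·5.3 × 10⁻¹¹/2 = 1.3 × 10⁻⁹ m
v = Zαc/n = 2·0.0073·3.0 × 10⁸/7 = 6.3 × 10⁵ m/s
T = 2πr/v = 1.3 × 10⁻¹⁴ s = 13 fs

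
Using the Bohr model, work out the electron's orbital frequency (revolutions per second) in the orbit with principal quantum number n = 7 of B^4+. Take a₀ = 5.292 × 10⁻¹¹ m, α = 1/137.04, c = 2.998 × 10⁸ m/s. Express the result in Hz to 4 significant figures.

4.795 × 10¹⁴ Hz

r = n²a₀/Z = 5.186 × 10⁻¹⁰ m, v = Zαc/n = 1.563 × 10⁶ m/s
f = v/(2πr) = 4.795 × 10¹⁴ Hz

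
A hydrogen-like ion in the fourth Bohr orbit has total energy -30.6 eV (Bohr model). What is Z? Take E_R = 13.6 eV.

E_n = −E_R Z²/n² ⇒ Z² = −E_n n²/E_R = 30.6 × 4² / 13.6 ≈ 36.00
Z = 6

6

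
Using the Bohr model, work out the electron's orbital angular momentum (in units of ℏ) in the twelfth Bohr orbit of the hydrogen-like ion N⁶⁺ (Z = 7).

12

L_n = nℏ, so L/ℏ = n = 12.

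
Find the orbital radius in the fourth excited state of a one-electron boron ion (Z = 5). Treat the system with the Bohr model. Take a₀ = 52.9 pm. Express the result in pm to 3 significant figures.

r_n = n²a₀/Z = 5² × 52.9 / 5
    = 25 × 52.9 / 5 = 264 pm

264 pm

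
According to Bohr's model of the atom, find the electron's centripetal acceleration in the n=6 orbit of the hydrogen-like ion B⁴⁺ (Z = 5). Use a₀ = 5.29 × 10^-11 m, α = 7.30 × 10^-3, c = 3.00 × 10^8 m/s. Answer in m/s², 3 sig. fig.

8.74 × 10^21 m/s²

r = n²a₀/Z = 3.81 × 10^-10 m, v = Zαc/n = 1.82 × 10^6 m/s
a = v²/r = (1.82 × 10^6)² / 3.81 × 10^-10 = 8.74 × 10^21 m/s²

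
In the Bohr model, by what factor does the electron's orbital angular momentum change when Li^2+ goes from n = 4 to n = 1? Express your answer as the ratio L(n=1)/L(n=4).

L = nℏ depends only on n, so L ∝ n.
L(n=1)/L(n=4) = (1/4)^1 = 1/4

1/4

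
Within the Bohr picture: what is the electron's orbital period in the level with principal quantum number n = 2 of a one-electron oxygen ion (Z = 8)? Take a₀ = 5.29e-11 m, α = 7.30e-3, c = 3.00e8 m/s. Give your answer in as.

r = n²a₀/Z = 2²·5.29e-11/8 = 2.65e-11 m
v = Zαc/n = 8·0.00730·3.00e8/2 = 8.76e6 m/s
T = 2πr/v = 1.90e-17 s = 19.0 as

19.0 as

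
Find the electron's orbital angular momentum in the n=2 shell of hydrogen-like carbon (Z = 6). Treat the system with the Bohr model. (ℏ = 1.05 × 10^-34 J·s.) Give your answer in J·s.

2.10 × 10^-34 J·s

L_n = nℏ = 2 × 1.05 × 10^-34 = 2.10 × 10^-34 J·s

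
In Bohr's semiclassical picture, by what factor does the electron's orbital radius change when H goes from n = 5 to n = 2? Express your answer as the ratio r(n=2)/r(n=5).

r ∝ Z^-1 · n^2; with Z fixed, r ∝ n^2.
r(n=2)/r(n=5) = (2/5)^2 = 4/25

4/25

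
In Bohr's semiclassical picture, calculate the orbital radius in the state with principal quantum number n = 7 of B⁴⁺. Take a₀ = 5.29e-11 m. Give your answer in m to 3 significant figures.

r_n = n²a₀/Z = 7² × 5.29e-11 / 5
    = 49 × 5.29e-11 / 5 = 5.18e-10 m

5.18e-10 m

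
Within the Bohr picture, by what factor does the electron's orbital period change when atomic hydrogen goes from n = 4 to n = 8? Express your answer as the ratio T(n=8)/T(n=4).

T ∝ Z^-2 · n^3; with Z fixed, T ∝ n^3.
T(n=8)/T(n=4) = (8/4)^3 = 8

8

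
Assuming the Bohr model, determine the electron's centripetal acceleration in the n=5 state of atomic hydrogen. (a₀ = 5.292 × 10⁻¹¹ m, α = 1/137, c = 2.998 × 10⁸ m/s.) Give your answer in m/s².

1.448 × 10²⁰ m/s²

r = n²a₀/Z = 1.323 × 10⁻⁹ m, v = Zαc/n = 4.377 × 10⁵ m/s
a = v²/r = (4.377 × 10⁵)² / 1.323 × 10⁻⁹ = 1.448 × 10²⁰ m/s²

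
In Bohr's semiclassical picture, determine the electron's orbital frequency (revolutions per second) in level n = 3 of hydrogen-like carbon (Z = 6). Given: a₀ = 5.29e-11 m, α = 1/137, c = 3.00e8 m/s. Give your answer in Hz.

r = n²a₀/Z = 7.94e-11 m, v = Zαc/n = 4.38e6 m/s
f = v/(2πr) = 8.78e15 Hz

8.78e15 Hz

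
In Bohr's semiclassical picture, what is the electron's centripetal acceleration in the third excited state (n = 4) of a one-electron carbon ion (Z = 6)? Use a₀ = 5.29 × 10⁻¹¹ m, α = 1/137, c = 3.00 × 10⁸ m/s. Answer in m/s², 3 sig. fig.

r = n²a₀/Z = 1.41 × 10⁻¹⁰ m, v = Zαc/n = 3.28 × 10⁶ m/s
a = v²/r = (3.28 × 10⁶)² / 1.41 × 10⁻¹⁰ = 7.65 × 10²² m/s²

7.65 × 10²² m/s²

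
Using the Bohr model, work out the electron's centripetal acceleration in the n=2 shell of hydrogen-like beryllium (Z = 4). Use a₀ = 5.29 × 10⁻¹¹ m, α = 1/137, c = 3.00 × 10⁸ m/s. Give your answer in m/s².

3.63 × 10²³ m/s²

r = n²a₀/Z = 5.29 × 10⁻¹¹ m, v = Zαc/n = 4.38 × 10⁶ m/s
a = v²/r = (4.38 × 10⁶)² / 5.29 × 10⁻¹¹ = 3.63 × 10²³ m/s²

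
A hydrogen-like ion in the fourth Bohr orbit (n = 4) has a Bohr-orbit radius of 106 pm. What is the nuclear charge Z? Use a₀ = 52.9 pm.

r_n = n²a₀/Z ⇒ Z = n²a₀/r = 4² × 52.9 / 106 ≈ 7.98
Z = 8

8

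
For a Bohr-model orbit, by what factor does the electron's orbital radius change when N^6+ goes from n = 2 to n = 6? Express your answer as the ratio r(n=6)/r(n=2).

r ∝ Z^-1 · n^2; with Z fixed, r ∝ n^2.
r(n=6)/r(n=2) = (6/2)^2 = 9

9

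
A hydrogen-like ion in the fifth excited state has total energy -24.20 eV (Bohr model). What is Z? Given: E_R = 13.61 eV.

E_n = −E_R Z²/n² ⇒ Z² = −E_n n²/E_R = 24.20 × 6² / 13.61 ≈ 64.01
Z = 8

8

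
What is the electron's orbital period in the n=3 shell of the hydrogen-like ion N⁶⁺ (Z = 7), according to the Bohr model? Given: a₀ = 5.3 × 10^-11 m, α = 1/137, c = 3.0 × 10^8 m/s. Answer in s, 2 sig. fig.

8.4 × 10^-17 s

r = n²a₀/Z = 3²·5.3 × 10^-11/7 = 6.8 × 10^-11 m
v = Zαc/n = 7·0.0073·3.0 × 10^8/3 = 5.1 × 10^6 m/s
T = 2πr/v = 8.4 × 10^-17 s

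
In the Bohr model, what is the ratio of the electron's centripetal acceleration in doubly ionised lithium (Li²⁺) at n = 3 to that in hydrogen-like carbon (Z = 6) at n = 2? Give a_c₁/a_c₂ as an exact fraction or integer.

2/81

a_c ∝ Z^3 · n^-4
a_c₁/a_c₂ = (3/6)^3 · (3/2)^-4 = 2/81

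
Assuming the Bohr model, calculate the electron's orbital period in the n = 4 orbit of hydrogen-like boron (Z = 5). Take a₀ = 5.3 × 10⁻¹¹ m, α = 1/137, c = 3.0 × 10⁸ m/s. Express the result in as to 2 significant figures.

r = n²a₀/Z = 4²·5.3 × 10⁻¹¹/5 = 1.7 × 10⁻¹⁰ m
v = Zαc/n = 5·0.0073·3.0 × 10⁸/4 = 2.7 × 10⁶ m/s
T = 2πr/v = 3.9 × 10⁻¹⁶ s = 390 as

390 as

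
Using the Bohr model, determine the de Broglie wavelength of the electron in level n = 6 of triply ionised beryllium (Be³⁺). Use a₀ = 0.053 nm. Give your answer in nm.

0.50 nm

The Bohr quantisation condition is nλ = 2πr_n.
r_n = n²a₀/Z = 0.48 nm
λ = 2πr_n/n = 2π·0.48/6 = 0.50 nm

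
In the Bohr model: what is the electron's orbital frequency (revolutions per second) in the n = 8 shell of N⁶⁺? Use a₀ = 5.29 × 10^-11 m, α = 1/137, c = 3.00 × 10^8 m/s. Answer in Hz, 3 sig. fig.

6.31 × 10^14 Hz

r = n²a₀/Z = 4.84 × 10^-10 m, v = Zαc/n = 1.92 × 10^6 m/s
f = v/(2πr) = 6.31 × 10^14 Hz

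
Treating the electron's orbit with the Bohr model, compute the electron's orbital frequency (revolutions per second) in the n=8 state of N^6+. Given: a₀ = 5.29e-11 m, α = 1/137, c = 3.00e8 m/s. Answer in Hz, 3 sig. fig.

r = n²a₀/Z = 4.84e-10 m, v = Zαc/n = 1.92e6 m/s
f = v/(2πr) = 6.31e14 Hz

6.31e14 Hz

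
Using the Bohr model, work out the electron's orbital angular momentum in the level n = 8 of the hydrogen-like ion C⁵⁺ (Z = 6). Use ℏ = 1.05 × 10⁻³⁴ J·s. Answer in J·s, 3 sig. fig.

8.40 × 10⁻³⁴ J·s

L_n = nℏ = 8 × 1.05 × 10⁻³⁴ = 8.40 × 10⁻³⁴ J·s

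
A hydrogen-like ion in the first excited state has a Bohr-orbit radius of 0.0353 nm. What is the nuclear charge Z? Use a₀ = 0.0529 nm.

6

r_n = n²a₀/Z ⇒ Z = n²a₀/r = 2² × 0.0529 / 0.0353 ≈ 5.99
Z = 6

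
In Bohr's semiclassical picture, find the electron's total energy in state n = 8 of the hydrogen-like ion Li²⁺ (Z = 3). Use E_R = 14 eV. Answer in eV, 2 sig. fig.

-2.0 eV

E_n = −E_R·Z²/n² = −14 × 3²/8² = -2.0 eV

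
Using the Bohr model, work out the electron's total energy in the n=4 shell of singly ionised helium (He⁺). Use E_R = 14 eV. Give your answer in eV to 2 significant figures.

E_n = −E_R·Z²/n² = −14 × 2²/4² = -3.5 eV

-3.5 eV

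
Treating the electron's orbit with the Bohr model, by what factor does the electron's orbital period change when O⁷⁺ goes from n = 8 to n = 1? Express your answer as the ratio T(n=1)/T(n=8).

1/512

T ∝ Z^-2 · n^3; with Z fixed, T ∝ n^3.
T(n=1)/T(n=8) = (1/8)^3 = 1/512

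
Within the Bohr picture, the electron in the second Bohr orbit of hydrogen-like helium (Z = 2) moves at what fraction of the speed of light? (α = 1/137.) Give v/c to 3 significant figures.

v_n = Zαc/n, so v/c = Zα/n = 2 × 0.00730 / 2 = 0.00730

0.00730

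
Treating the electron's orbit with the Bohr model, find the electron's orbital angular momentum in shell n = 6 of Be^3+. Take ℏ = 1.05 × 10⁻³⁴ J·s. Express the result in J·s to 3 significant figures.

6.30 × 10⁻³⁴ J·s

L_n = nℏ = 6 × 1.05 × 10⁻³⁴ = 6.30 × 10⁻³⁴ J·s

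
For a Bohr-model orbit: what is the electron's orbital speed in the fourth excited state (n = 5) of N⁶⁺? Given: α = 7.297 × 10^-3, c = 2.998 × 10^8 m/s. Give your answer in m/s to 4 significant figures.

3.063 × 10^6 m/s

v_n = Zαc/n = 7 × 0.007297 × 2.998 × 10^8 / 5
    = 3.063 × 10^6 m/s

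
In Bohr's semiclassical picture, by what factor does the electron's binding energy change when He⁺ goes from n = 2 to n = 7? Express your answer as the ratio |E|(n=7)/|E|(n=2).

4/49

|E| ∝ Z^2 · n^-2; with Z fixed, |E| ∝ n^-2.
|E|(n=7)/|E|(n=2) = (7/2)^-2 = 4/49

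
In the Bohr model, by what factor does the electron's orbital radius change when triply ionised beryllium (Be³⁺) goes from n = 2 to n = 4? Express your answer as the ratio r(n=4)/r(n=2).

r ∝ Z^-1 · n^2; with Z fixed, r ∝ n^2.
r(n=4)/r(n=2) = (4/2)^2 = 4

4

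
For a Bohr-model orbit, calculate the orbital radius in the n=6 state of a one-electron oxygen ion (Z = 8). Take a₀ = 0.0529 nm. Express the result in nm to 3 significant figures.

0.238 nm

r_n = n²a₀/Z = 6² × 0.0529 / 8
    = 36 × 0.0529 / 8 = 0.238 nm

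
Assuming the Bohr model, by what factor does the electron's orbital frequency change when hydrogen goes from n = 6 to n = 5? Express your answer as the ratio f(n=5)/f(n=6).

f ∝ Z^2 · n^-3; with Z fixed, f ∝ n^-3.
f(n=5)/f(n=6) = (5/6)^-3 = 216/125

216/125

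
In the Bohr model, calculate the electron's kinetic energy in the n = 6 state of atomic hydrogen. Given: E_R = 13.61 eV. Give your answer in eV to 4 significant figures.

For a Coulomb orbit the virial theorem gives K = −E_n.
E_n = −E_R·Z²/n², so K = E_R·Z²/n² = 13.61 × 1²/6² = 0.3781 eV

0.3781 eV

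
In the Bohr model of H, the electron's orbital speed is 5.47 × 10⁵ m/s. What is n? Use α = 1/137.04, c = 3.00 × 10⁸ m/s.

4

v_n = Zαc/n ⇒ n = Zαc/v = 1 × 0.00730 × 3.00 × 10⁸ / 5.47 × 10⁵ ≈ 4.00
n = 4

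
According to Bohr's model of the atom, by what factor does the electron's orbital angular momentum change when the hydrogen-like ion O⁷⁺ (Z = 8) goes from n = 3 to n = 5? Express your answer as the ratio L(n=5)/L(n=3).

5/3

L = nℏ depends only on n, so L ∝ n.
L(n=5)/L(n=3) = (5/3)^1 = 5/3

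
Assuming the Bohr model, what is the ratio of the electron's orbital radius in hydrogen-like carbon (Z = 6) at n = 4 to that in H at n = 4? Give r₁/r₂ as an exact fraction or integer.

r ∝ Z^-1 · n^2
r₁/r₂ = (6/1)^-1 · (4/4)^2 = 1/6

1/6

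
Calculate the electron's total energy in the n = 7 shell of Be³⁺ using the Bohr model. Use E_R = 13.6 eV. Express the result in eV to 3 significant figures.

-4.44 eV

E_n = −E_R·Z²/n² = −13.6 × 4²/7² = -4.44 eV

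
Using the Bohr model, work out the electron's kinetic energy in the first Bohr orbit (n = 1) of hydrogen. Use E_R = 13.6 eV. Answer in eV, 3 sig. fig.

For a Coulomb orbit the virial theorem gives K = −E_n.
E_n = −E_R·Z²/n², so K = E_R·Z²/n² = 13.6 × 1²/1² = 13.6 eV

13.6 eV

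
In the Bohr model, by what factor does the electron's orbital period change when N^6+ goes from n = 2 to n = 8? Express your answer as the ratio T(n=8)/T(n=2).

T ∝ Z^-2 · n^3; with Z fixed, T ∝ n^3.
T(n=8)/T(n=2) = (8/2)^3 = 64

64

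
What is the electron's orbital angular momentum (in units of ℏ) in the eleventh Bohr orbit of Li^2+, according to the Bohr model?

L_n = nℏ, so L/ℏ = n = 11.

11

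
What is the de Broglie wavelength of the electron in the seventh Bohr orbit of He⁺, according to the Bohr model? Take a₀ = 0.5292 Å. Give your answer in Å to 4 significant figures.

11.64 Å

The Bohr quantisation condition is nλ = 2πr_n.
r_n = n²a₀/Z = 12.97 Å
λ = 2πr_n/n = 2π·12.97/7 = 11.64 Å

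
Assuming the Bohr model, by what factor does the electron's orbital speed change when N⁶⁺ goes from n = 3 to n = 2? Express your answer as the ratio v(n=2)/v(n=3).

3/2

v ∝ Z^1 · n^-1; with Z fixed, v ∝ n^-1.
v(n=2)/v(n=3) = (2/3)^-1 = 3/2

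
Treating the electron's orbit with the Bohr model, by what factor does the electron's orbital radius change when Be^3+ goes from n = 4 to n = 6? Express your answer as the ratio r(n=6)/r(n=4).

r ∝ Z^-1 · n^2; with Z fixed, r ∝ n^2.
r(n=6)/r(n=4) = (6/4)^2 = 9/4

9/4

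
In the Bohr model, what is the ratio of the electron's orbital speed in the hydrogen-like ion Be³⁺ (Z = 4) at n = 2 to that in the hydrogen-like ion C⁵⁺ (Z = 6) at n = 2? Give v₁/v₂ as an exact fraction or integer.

v ∝ Z^1 · n^-1
v₁/v₂ = (4/6)^1 · (2/2)^-1 = 2/3

2/3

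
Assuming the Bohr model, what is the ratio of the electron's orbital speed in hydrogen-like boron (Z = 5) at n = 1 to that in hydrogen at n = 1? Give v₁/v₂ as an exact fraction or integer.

5

v ∝ Z^1 · n^-1
v₁/v₂ = (5/1)^1 · (1/1)^-1 = 5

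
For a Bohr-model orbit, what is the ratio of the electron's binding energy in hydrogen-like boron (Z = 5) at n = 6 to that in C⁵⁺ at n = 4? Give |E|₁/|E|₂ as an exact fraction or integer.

25/81

|E| ∝ Z^2 · n^-2
|E|₁/|E|₂ = (5/6)^2 · (6/4)^-2 = 25/81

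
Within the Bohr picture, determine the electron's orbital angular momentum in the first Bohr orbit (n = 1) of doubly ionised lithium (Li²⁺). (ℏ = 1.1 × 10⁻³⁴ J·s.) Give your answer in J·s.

L_n = nℏ = 1 × 1.1 × 10⁻³⁴ = 1.1 × 10⁻³⁴ J·s

1.1 × 10⁻³⁴ J·s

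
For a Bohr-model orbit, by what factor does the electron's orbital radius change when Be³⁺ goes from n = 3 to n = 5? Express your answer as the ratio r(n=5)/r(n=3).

r ∝ Z^-1 · n^2; with Z fixed, r ∝ n^2.
r(n=5)/r(n=3) = (5/3)^2 = 25/9

25/9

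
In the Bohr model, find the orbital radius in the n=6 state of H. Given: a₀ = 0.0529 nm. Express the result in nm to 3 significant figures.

1.90 nm

r_n = n²a₀/Z = 6² × 0.0529 / 1
    = 36 × 0.0529 / 1 = 1.90 nm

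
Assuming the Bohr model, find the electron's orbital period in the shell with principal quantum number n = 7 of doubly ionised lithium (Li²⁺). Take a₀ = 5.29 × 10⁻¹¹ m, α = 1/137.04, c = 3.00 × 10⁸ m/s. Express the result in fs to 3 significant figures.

5.79 fs

r = n²a₀/Z = 7²·5.29 × 10⁻¹¹/3 = 8.64 × 10⁻¹⁰ m
v = Zαc/n = 3·0.00730·3.00 × 10⁸/7 = 9.38 × 10⁵ m/s
T = 2πr/v = 5.79 × 10⁻¹⁵ s = 5.79 fs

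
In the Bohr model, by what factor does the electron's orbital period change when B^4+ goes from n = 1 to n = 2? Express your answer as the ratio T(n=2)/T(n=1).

T ∝ Z^-2 · n^3; with Z fixed, T ∝ n^3.
T(n=2)/T(n=1) = (2/1)^3 = 8

8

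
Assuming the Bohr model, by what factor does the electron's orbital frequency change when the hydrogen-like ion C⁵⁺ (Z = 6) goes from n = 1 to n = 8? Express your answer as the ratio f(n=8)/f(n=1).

1/512

f ∝ Z^2 · n^-3; with Z fixed, f ∝ n^-3.
f(n=8)/f(n=1) = (8/1)^-3 = 1/512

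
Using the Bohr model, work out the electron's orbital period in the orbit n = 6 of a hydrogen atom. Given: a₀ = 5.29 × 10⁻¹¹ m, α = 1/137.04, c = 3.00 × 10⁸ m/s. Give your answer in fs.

r = n²a₀/Z = 6²·5.29 × 10⁻¹¹/1 = 1.90 × 10⁻⁹ m
v = Zαc/n = 1·0.00730·3.00 × 10⁸/6 = 3.65 × 10⁵ m/s
T = 2πr/v = 3.28 × 10⁻¹⁴ s = 32.8 fs

32.8 fs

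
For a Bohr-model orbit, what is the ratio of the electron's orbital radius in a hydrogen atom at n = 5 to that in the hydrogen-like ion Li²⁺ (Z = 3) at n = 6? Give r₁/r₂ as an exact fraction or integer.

r ∝ Z^-1 · n^2
r₁/r₂ = (1/3)^-1 · (5/6)^2 = 25/12

25/12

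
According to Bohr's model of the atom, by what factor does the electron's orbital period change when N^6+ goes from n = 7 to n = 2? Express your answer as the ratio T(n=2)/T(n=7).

T ∝ Z^-2 · n^3; with Z fixed, T ∝ n^3.
T(n=2)/T(n=7) = (2/7)^3 = 8/343

8/343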